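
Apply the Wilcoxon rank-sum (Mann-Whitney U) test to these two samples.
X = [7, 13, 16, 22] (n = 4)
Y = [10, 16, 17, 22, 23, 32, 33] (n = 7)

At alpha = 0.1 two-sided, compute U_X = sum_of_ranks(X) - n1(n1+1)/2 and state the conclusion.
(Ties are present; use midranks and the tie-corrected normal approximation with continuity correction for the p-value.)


Step 1: Combine and sort all 11 observations; assign midranks.
sorted (value, group): (7,X), (10,Y), (13,X), (16,X), (16,Y), (17,Y), (22,X), (22,Y), (23,Y), (32,Y), (33,Y)
ranks: 7->1, 10->2, 13->3, 16->4.5, 16->4.5, 17->6, 22->7.5, 22->7.5, 23->9, 32->10, 33->11
Step 2: Rank sum for X: R1 = 1 + 3 + 4.5 + 7.5 = 16.
Step 3: U_X = R1 - n1(n1+1)/2 = 16 - 4*5/2 = 16 - 10 = 6.
       U_Y = n1*n2 - U_X = 28 - 6 = 22.
Step 4: Ties are present, so use the tie-corrected normal approximation (with continuity correction) for the p-value.
Step 5: p-value = 0.154489; compare to alpha = 0.1. fail to reject H0.

U_X = 6, p = 0.154489, fail to reject H0 at alpha = 0.1.


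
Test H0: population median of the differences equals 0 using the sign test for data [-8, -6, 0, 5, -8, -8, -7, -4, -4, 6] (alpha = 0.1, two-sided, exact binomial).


Step 1: Discard zero differences. Original n = 10; n_eff = number of nonzero differences = 9.
Nonzero differences (with sign): -8, -6, +5, -8, -8, -7, -4, -4, +6
Step 2: Count signs: positive = 2, negative = 7.
Step 3: Under H0: P(positive) = 0.5, so the number of positives S ~ Bin(9, 0.5).
Step 4: Two-sided exact p-value = sum of Bin(9,0.5) probabilities at or below the observed probability = 0.179688.
Step 5: alpha = 0.1. fail to reject H0.

n_eff = 9, pos = 2, neg = 7, p = 0.179688, fail to reject H0.


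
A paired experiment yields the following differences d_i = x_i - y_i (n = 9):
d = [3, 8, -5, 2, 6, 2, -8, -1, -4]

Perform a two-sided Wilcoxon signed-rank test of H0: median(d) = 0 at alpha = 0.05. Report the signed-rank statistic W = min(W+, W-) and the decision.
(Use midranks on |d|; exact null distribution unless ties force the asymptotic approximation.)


Step 1: Drop any zero differences (none here) and take |d_i|.
|d| = [3, 8, 5, 2, 6, 2, 8, 1, 4]
Step 2: Midrank |d_i| (ties get averaged ranks).
ranks: |3|->4, |8|->8.5, |5|->6, |2|->2.5, |6|->7, |2|->2.5, |8|->8.5, |1|->1, |4|->5
Step 3: Attach original signs; sum ranks with positive sign and with negative sign.
W+ = 4 + 8.5 + 2.5 + 7 + 2.5 = 24.5
W- = 6 + 8.5 + 1 + 5 = 20.5
(Check: W+ + W- = 45 should equal n(n+1)/2 = 45.)
Step 4: Test statistic W = min(W+, W-) = 20.5.
Step 5: Ties in |d|, so use the tie-corrected normal approximation.
        E[W] = n(n+1)/4 = 9*10/4 = 22.5.
        Tie groups: |d|=2 (t=2), |d|=8 (t=2); sum(t^3 - t) = 12.
        Var[W] = n(n+1)(2n+1)/24 - sum(t^3-t)/48 = 1710/24 - 12/48 = 71.
        z = (W - E[W]) / sqrt(Var[W]) = (20.5 - 22.5) / 8.4261 = -0.2374.
        Two-sided p = 2*Phi(z) = 0.812380.
Step 6: alpha = 0.05. fail to reject H0.

W+ = 24.5, W- = 20.5, W = min = 20.5, p = 0.812380, fail to reject H0.


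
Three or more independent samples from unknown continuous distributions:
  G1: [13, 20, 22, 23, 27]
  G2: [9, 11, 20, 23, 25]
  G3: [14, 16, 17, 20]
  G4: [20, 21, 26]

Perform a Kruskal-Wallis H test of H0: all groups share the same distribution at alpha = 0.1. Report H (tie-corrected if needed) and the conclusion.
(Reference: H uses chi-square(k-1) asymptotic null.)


Step 1: Combine all N = 17 observations and assign midranks.
sorted (value, group, rank): (9,G2,1), (11,G2,2), (13,G1,3), (14,G3,4), (16,G3,5), (17,G3,6), (20,G1,8.5), (20,G2,8.5), (20,G3,8.5), (20,G4,8.5), (21,G4,11), (22,G1,12), (23,G1,13.5), (23,G2,13.5), (25,G2,15), (26,G4,16), (27,G1,17)
Step 2: Sum ranks within each group.
R_1 = 54 (n_1 = 5)
R_2 = 40 (n_2 = 5)
R_3 = 23.5 (n_3 = 4)
R_4 = 35.5 (n_4 = 3)
Step 3: H = 12/(N(N+1)) * sum(R_i^2/n_i) - 3(N+1)
     = 12/(17*18) * (54^2/5 + 40^2/5 + 23.5^2/4 + 35.5^2/3) - 3*18
     = 0.039216 * 1461.35 - 54
     = 3.307680.
Step 4: Ties present; correction factor C = 1 - 66/(17^3 - 17) = 0.986520. Corrected H = 3.307680 / 0.986520 = 3.352878.
Step 5: Under H0, H ~ chi^2(3); p-value = 0.340351.
Step 6: alpha = 0.1. fail to reject H0.

H = 3.3529, df = 3, p = 0.340351, fail to reject H0.


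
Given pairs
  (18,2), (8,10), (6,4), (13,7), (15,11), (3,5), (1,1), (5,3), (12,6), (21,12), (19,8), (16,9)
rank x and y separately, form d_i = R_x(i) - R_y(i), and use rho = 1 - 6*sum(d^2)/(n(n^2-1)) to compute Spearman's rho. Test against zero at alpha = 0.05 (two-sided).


Step 1: Rank x and y separately (midranks; no ties here).
rank(x): 18->10, 8->5, 6->4, 13->7, 15->8, 3->2, 1->1, 5->3, 12->6, 21->12, 19->11, 16->9
rank(y): 2->2, 10->10, 4->4, 7->7, 11->11, 5->5, 1->1, 3->3, 6->6, 12->12, 8->8, 9->9
Step 2: d_i = R_x(i) - R_y(i); compute d_i^2.
  (10-2)^2=64, (5-10)^2=25, (4-4)^2=0, (7-7)^2=0, (8-11)^2=9, (2-5)^2=9, (1-1)^2=0, (3-3)^2=0, (6-6)^2=0, (12-12)^2=0, (11-8)^2=9, (9-9)^2=0
sum(d^2) = 116.
Step 3: rho = 1 - 6*116 / (12*(12^2 - 1)) = 1 - 696/1716 = 0.594406.
Step 4: Under H0, t = rho * sqrt((n-2)/(1-rho^2)) = 2.3374 ~ t(10).
Step 5: Two-sided p-value from the t-distribution with 10 df = 0.041521.
Step 6: alpha = 0.05. reject H0.

rho = 0.5944, p = 0.041521, reject H0 at alpha = 0.05.


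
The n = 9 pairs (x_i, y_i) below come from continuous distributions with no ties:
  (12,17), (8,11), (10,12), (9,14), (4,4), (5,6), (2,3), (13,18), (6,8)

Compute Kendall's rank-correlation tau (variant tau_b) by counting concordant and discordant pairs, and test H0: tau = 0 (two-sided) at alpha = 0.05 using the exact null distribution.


Step 1: Enumerate the 36 unordered pairs (i,j) with i<j and classify each by sign(x_j-x_i) * sign(y_j-y_i).
  (1,2):dx=-4,dy=-6->C; (1,3):dx=-2,dy=-5->C; (1,4):dx=-3,dy=-3->C; (1,5):dx=-8,dy=-13->C
  (1,6):dx=-7,dy=-11->C; (1,7):dx=-10,dy=-14->C; (1,8):dx=+1,dy=+1->C; (1,9):dx=-6,dy=-9->C
  (2,3):dx=+2,dy=+1->C; (2,4):dx=+1,dy=+3->C; (2,5):dx=-4,dy=-7->C; (2,6):dx=-3,dy=-5->C
  (2,7):dx=-6,dy=-8->C; (2,8):dx=+5,dy=+7->C; (2,9):dx=-2,dy=-3->C; (3,4):dx=-1,dy=+2->D
  (3,5):dx=-6,dy=-8->C; (3,6):dx=-5,dy=-6->C; (3,7):dx=-8,dy=-9->C; (3,8):dx=+3,dy=+6->C
  (3,9):dx=-4,dy=-4->C; (4,5):dx=-5,dy=-10->C; (4,6):dx=-4,dy=-8->C; (4,7):dx=-7,dy=-11->C
  (4,8):dx=+4,dy=+4->C; (4,9):dx=-3,dy=-6->C; (5,6):dx=+1,dy=+2->C; (5,7):dx=-2,dy=-1->C
  (5,8):dx=+9,dy=+14->C; (5,9):dx=+2,dy=+4->C; (6,7):dx=-3,dy=-3->C; (6,8):dx=+8,dy=+12->C
  (6,9):dx=+1,dy=+2->C; (7,8):dx=+11,dy=+15->C; (7,9):dx=+4,dy=+5->C; (8,9):dx=-7,dy=-10->C
Step 2: C = 35, D = 1, total pairs = 36.
Step 3: tau = (C - D)/(n(n-1)/2) = (35 - 1)/36 = 0.944444.
Step 4: Exact two-sided p-value (enumerate n! = 362880 permutations of y under H0): p = 0.000050.
Step 5: alpha = 0.05. reject H0.

tau_b = 0.9444 (C=35, D=1), p = 0.000050, reject H0.


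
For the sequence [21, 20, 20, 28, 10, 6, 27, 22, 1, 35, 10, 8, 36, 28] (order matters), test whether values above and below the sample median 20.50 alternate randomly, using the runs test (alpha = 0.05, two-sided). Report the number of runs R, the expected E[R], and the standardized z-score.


Step 1: Compute median = 20.50; label A = above, B = below.
Labels in order: ABBABBAABABBAA  (n_A = 7, n_B = 7)
Step 2: Count runs R = 9.
Step 3: Under H0 (random ordering), E[R] = 2*n_A*n_B/(n_A+n_B) + 1 = 2*7*7/14 + 1 = 8.0000.
        Var[R] = 2*n_A*n_B*(2*n_A*n_B - n_A - n_B) / ((n_A+n_B)^2 * (n_A+n_B-1)) = 8232/2548 = 3.2308.
        SD[R] = 1.7974.
Step 4: Continuity-corrected z = (R - 0.5 - E[R]) / SD[R] = (9 - 0.5 - 8.0000) / 1.7974 = 0.2782.
Step 5: Two-sided p-value via normal approximation = 2*(1 - Phi(|z|)) = 0.780879.
Step 6: alpha = 0.05. fail to reject H0.

R = 9, z = 0.2782, p = 0.780879, fail to reject H0.


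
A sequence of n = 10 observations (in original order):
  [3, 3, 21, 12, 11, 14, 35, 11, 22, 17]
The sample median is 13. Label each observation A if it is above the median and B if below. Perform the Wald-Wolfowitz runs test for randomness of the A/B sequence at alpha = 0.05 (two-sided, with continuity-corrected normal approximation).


Step 1: Compute median = 13; label A = above, B = below.
Labels in order: BBABBAABAA  (n_A = 5, n_B = 5)
Step 2: Count runs R = 6.
Step 3: Under H0 (random ordering), E[R] = 2*n_A*n_B/(n_A+n_B) + 1 = 2*5*5/10 + 1 = 6.0000.
        Var[R] = 2*n_A*n_B*(2*n_A*n_B - n_A - n_B) / ((n_A+n_B)^2 * (n_A+n_B-1)) = 2000/900 = 2.2222.
        SD[R] = 1.4907.
Step 4: R = E[R], so z = 0 with no continuity correction.
Step 5: Two-sided p-value via normal approximation = 2*(1 - Phi(|z|)) = 1.000000.
Step 6: alpha = 0.05. fail to reject H0.

R = 6, z = 0.0000, p = 1.000000, fail to reject H0.


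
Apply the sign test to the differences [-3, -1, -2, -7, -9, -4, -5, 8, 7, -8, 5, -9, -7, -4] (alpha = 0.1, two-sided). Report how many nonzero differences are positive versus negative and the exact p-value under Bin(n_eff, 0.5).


Step 1: Discard zero differences. Original n = 14; n_eff = number of nonzero differences = 14.
Nonzero differences (with sign): -3, -1, -2, -7, -9, -4, -5, +8, +7, -8, +5, -9, -7, -4
Step 2: Count signs: positive = 3, negative = 11.
Step 3: Under H0: P(positive) = 0.5, so the number of positives S ~ Bin(14, 0.5).
Step 4: Two-sided exact p-value = sum of Bin(14,0.5) probabilities at or below the observed probability = 0.057373.
Step 5: alpha = 0.1. reject H0.

n_eff = 14, pos = 3, neg = 11, p = 0.057373, reject H0.


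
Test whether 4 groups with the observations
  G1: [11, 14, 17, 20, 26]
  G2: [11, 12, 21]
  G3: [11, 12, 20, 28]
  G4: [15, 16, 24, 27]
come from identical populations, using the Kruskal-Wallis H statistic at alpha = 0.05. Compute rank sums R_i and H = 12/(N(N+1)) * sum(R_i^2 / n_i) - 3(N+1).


Step 1: Combine all N = 16 observations and assign midranks.
sorted (value, group, rank): (11,G1,2), (11,G2,2), (11,G3,2), (12,G2,4.5), (12,G3,4.5), (14,G1,6), (15,G4,7), (16,G4,8), (17,G1,9), (20,G1,10.5), (20,G3,10.5), (21,G2,12), (24,G4,13), (26,G1,14), (27,G4,15), (28,G3,16)
Step 2: Sum ranks within each group.
R_1 = 41.5 (n_1 = 5)
R_2 = 18.5 (n_2 = 3)
R_3 = 33 (n_3 = 4)
R_4 = 43 (n_4 = 4)
Step 3: H = 12/(N(N+1)) * sum(R_i^2/n_i) - 3(N+1)
     = 12/(16*17) * (41.5^2/5 + 18.5^2/3 + 33^2/4 + 43^2/4) - 3*17
     = 0.044118 * 1193.03 - 51
     = 1.633824.
Step 4: Ties present; correction factor C = 1 - 36/(16^3 - 16) = 0.991176. Corrected H = 1.633824 / 0.991176 = 1.648368.
Step 5: Under H0, H ~ chi^2(3); p-value = 0.648473.
Step 6: alpha = 0.05. fail to reject H0.

H = 1.6484, df = 3, p = 0.648473, fail to reject H0.


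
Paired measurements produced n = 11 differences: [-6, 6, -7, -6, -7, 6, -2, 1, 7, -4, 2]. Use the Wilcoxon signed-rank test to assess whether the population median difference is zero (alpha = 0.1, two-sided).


Step 1: Drop any zero differences (none here) and take |d_i|.
|d| = [6, 6, 7, 6, 7, 6, 2, 1, 7, 4, 2]
Step 2: Midrank |d_i| (ties get averaged ranks).
ranks: |6|->6.5, |6|->6.5, |7|->10, |6|->6.5, |7|->10, |6|->6.5, |2|->2.5, |1|->1, |7|->10, |4|->4, |2|->2.5
Step 3: Attach original signs; sum ranks with positive sign and with negative sign.
W+ = 6.5 + 6.5 + 1 + 10 + 2.5 = 26.5
W- = 6.5 + 10 + 6.5 + 10 + 2.5 + 4 = 39.5
(Check: W+ + W- = 66 should equal n(n+1)/2 = 66.)
Step 4: Test statistic W = min(W+, W-) = 26.5.
Step 5: Ties in |d|, so use the tie-corrected normal approximation.
        E[W] = n(n+1)/4 = 11*12/4 = 33.
        Tie groups: |d|=2 (t=2), |d|=6 (t=4), |d|=7 (t=3); sum(t^3 - t) = 90.
        Var[W] = n(n+1)(2n+1)/24 - sum(t^3-t)/48 = 3036/24 - 90/48 = 124.625.
        z = (W - E[W]) / sqrt(Var[W]) = (26.5 - 33) / 11.1636 = -0.5823.
        Two-sided p = 2*Phi(z) = 0.560397.
Step 6: alpha = 0.1. fail to reject H0.

W+ = 26.5, W- = 39.5, W = min = 26.5, p = 0.560397, fail to reject H0.


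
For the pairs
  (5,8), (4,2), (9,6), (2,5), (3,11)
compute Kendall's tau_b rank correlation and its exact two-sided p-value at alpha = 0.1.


Step 1: Enumerate the 10 unordered pairs (i,j) with i<j and classify each by sign(x_j-x_i) * sign(y_j-y_i).
  (1,2):dx=-1,dy=-6->C; (1,3):dx=+4,dy=-2->D; (1,4):dx=-3,dy=-3->C; (1,5):dx=-2,dy=+3->D
  (2,3):dx=+5,dy=+4->C; (2,4):dx=-2,dy=+3->D; (2,5):dx=-1,dy=+9->D; (3,4):dx=-7,dy=-1->C
  (3,5):dx=-6,dy=+5->D; (4,5):dx=+1,dy=+6->C
Step 2: C = 5, D = 5, total pairs = 10.
Step 3: tau = (C - D)/(n(n-1)/2) = (5 - 5)/10 = 0.000000.
Step 4: Exact two-sided p-value (enumerate n! = 120 permutations of y under H0): p = 1.000000.
Step 5: alpha = 0.1. fail to reject H0.

tau_b = 0.0000 (C=5, D=5), p = 1.000000, fail to reject H0.


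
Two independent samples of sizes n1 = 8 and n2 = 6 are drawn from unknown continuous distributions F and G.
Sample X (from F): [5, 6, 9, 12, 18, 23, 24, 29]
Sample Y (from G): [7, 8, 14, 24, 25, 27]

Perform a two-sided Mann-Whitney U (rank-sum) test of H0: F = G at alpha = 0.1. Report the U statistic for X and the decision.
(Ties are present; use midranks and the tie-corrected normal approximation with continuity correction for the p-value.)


Step 1: Combine and sort all 14 observations; assign midranks.
sorted (value, group): (5,X), (6,X), (7,Y), (8,Y), (9,X), (12,X), (14,Y), (18,X), (23,X), (24,X), (24,Y), (25,Y), (27,Y), (29,X)
ranks: 5->1, 6->2, 7->3, 8->4, 9->5, 12->6, 14->7, 18->8, 23->9, 24->10.5, 24->10.5, 25->12, 27->13, 29->14
Step 2: Rank sum for X: R1 = 1 + 2 + 5 + 6 + 8 + 9 + 10.5 + 14 = 55.5.
Step 3: U_X = R1 - n1(n1+1)/2 = 55.5 - 8*9/2 = 55.5 - 36 = 19.5.
       U_Y = n1*n2 - U_X = 48 - 19.5 = 28.5.
Step 4: Ties are present, so use the tie-corrected normal approximation (with continuity correction) for the p-value.
Step 5: p-value = 0.605180; compare to alpha = 0.1. fail to reject H0.

U_X = 19.5, p = 0.605180, fail to reject H0 at alpha = 0.1.


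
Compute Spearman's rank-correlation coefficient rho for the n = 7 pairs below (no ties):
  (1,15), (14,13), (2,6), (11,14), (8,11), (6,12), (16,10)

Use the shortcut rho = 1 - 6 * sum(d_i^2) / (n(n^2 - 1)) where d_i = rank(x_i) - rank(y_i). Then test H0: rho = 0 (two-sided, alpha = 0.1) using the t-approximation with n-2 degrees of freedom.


Step 1: Rank x and y separately (midranks; no ties here).
rank(x): 1->1, 14->6, 2->2, 11->5, 8->4, 6->3, 16->7
rank(y): 15->7, 13->5, 6->1, 14->6, 11->3, 12->4, 10->2
Step 2: d_i = R_x(i) - R_y(i); compute d_i^2.
  (1-7)^2=36, (6-5)^2=1, (2-1)^2=1, (5-6)^2=1, (4-3)^2=1, (3-4)^2=1, (7-2)^2=25
sum(d^2) = 66.
Step 3: rho = 1 - 6*66 / (7*(7^2 - 1)) = 1 - 396/336 = -0.178571.
Step 4: Under H0, t = rho * sqrt((n-2)/(1-rho^2)) = -0.4058 ~ t(5).
Step 5: Two-sided p-value from the t-distribution with 5 df = 0.701658.
Step 6: alpha = 0.1. fail to reject H0.

rho = -0.1786, p = 0.701658, fail to reject H0 at alpha = 0.1.


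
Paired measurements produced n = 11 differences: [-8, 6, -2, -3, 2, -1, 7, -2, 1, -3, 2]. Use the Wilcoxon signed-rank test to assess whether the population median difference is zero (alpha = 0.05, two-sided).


Step 1: Drop any zero differences (none here) and take |d_i|.
|d| = [8, 6, 2, 3, 2, 1, 7, 2, 1, 3, 2]
Step 2: Midrank |d_i| (ties get averaged ranks).
ranks: |8|->11, |6|->9, |2|->4.5, |3|->7.5, |2|->4.5, |1|->1.5, |7|->10, |2|->4.5, |1|->1.5, |3|->7.5, |2|->4.5
Step 3: Attach original signs; sum ranks with positive sign and with negative sign.
W+ = 9 + 4.5 + 10 + 1.5 + 4.5 = 29.5
W- = 11 + 4.5 + 7.5 + 1.5 + 4.5 + 7.5 = 36.5
(Check: W+ + W- = 66 should equal n(n+1)/2 = 66.)
Step 4: Test statistic W = min(W+, W-) = 29.5.
Step 5: Ties in |d|, so use the tie-corrected normal approximation.
        E[W] = n(n+1)/4 = 11*12/4 = 33.
        Tie groups: |d|=1 (t=2), |d|=2 (t=4), |d|=3 (t=2); sum(t^3 - t) = 72.
        Var[W] = n(n+1)(2n+1)/24 - sum(t^3-t)/48 = 3036/24 - 72/48 = 125.
        z = (W - E[W]) / sqrt(Var[W]) = (29.5 - 33) / 11.1803 = -0.3130.
        Two-sided p = 2*Phi(z) = 0.754243.
Step 6: alpha = 0.05. fail to reject H0.

W+ = 29.5, W- = 36.5, W = min = 29.5, p = 0.754243, fail to reject H0.


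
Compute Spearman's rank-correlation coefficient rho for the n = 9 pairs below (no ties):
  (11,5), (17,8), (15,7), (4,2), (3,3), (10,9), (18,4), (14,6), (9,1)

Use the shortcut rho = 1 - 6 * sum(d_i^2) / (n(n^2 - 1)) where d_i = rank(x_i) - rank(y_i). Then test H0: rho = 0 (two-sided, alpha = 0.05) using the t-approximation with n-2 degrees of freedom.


Step 1: Rank x and y separately (midranks; no ties here).
rank(x): 11->5, 17->8, 15->7, 4->2, 3->1, 10->4, 18->9, 14->6, 9->3
rank(y): 5->5, 8->8, 7->7, 2->2, 3->3, 9->9, 4->4, 6->6, 1->1
Step 2: d_i = R_x(i) - R_y(i); compute d_i^2.
  (5-5)^2=0, (8-8)^2=0, (7-7)^2=0, (2-2)^2=0, (1-3)^2=4, (4-9)^2=25, (9-4)^2=25, (6-6)^2=0, (3-1)^2=4
sum(d^2) = 58.
Step 3: rho = 1 - 6*58 / (9*(9^2 - 1)) = 1 - 348/720 = 0.516667.
Step 4: Under H0, t = rho * sqrt((n-2)/(1-rho^2)) = 1.5966 ~ t(7).
Step 5: Two-sided p-value from the t-distribution with 7 df = 0.154390.
Step 6: alpha = 0.05. fail to reject H0.

rho = 0.5167, p = 0.154390, fail to reject H0 at alpha = 0.05.


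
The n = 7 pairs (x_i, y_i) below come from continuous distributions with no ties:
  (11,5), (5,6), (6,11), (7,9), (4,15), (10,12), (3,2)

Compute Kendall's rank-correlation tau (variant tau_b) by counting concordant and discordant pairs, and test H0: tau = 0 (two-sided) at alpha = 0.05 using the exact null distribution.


Step 1: Enumerate the 21 unordered pairs (i,j) with i<j and classify each by sign(x_j-x_i) * sign(y_j-y_i).
  (1,2):dx=-6,dy=+1->D; (1,3):dx=-5,dy=+6->D; (1,4):dx=-4,dy=+4->D; (1,5):dx=-7,dy=+10->D
  (1,6):dx=-1,dy=+7->D; (1,7):dx=-8,dy=-3->C; (2,3):dx=+1,dy=+5->C; (2,4):dx=+2,dy=+3->C
  (2,5):dx=-1,dy=+9->D; (2,6):dx=+5,dy=+6->C; (2,7):dx=-2,dy=-4->C; (3,4):dx=+1,dy=-2->D
  (3,5):dx=-2,dy=+4->D; (3,6):dx=+4,dy=+1->C; (3,7):dx=-3,dy=-9->C; (4,5):dx=-3,dy=+6->D
  (4,6):dx=+3,dy=+3->C; (4,7):dx=-4,dy=-7->C; (5,6):dx=+6,dy=-3->D; (5,7):dx=-1,dy=-13->C
  (6,7):dx=-7,dy=-10->C
Step 2: C = 11, D = 10, total pairs = 21.
Step 3: tau = (C - D)/(n(n-1)/2) = (11 - 10)/21 = 0.047619.
Step 4: Exact two-sided p-value (enumerate n! = 5040 permutations of y under H0): p = 1.000000.
Step 5: alpha = 0.05. fail to reject H0.

tau_b = 0.0476 (C=11, D=10), p = 1.000000, fail to reject H0.


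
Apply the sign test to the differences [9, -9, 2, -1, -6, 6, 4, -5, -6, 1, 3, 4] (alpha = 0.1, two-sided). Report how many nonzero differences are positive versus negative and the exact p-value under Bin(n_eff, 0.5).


Step 1: Discard zero differences. Original n = 12; n_eff = number of nonzero differences = 12.
Nonzero differences (with sign): +9, -9, +2, -1, -6, +6, +4, -5, -6, +1, +3, +4
Step 2: Count signs: positive = 7, negative = 5.
Step 3: Under H0: P(positive) = 0.5, so the number of positives S ~ Bin(12, 0.5).
Step 4: Two-sided exact p-value = sum of Bin(12,0.5) probabilities at or below the observed probability = 0.774414.
Step 5: alpha = 0.1. fail to reject H0.

n_eff = 12, pos = 7, neg = 5, p = 0.774414, fail to reject H0.


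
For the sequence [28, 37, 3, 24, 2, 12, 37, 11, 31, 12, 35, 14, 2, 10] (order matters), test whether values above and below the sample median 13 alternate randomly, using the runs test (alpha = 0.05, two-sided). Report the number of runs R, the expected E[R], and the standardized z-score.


Step 1: Compute median = 13; label A = above, B = below.
Labels in order: AABABBABABAABB  (n_A = 7, n_B = 7)
Step 2: Count runs R = 10.
Step 3: Under H0 (random ordering), E[R] = 2*n_A*n_B/(n_A+n_B) + 1 = 2*7*7/14 + 1 = 8.0000.
        Var[R] = 2*n_A*n_B*(2*n_A*n_B - n_A - n_B) / ((n_A+n_B)^2 * (n_A+n_B-1)) = 8232/2548 = 3.2308.
        SD[R] = 1.7974.
Step 4: Continuity-corrected z = (R - 0.5 - E[R]) / SD[R] = (10 - 0.5 - 8.0000) / 1.7974 = 0.8345.
Step 5: Two-sided p-value via normal approximation = 2*(1 - Phi(|z|)) = 0.403986.
Step 6: alpha = 0.05. fail to reject H0.

R = 10, z = 0.8345, p = 0.403986, fail to reject H0.


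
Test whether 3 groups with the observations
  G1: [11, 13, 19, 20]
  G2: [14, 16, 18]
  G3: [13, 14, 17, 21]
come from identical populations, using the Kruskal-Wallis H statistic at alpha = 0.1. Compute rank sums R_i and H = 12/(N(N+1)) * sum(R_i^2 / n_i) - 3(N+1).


Step 1: Combine all N = 11 observations and assign midranks.
sorted (value, group, rank): (11,G1,1), (13,G1,2.5), (13,G3,2.5), (14,G2,4.5), (14,G3,4.5), (16,G2,6), (17,G3,7), (18,G2,8), (19,G1,9), (20,G1,10), (21,G3,11)
Step 2: Sum ranks within each group.
R_1 = 22.5 (n_1 = 4)
R_2 = 18.5 (n_2 = 3)
R_3 = 25 (n_3 = 4)
Step 3: H = 12/(N(N+1)) * sum(R_i^2/n_i) - 3(N+1)
     = 12/(11*12) * (22.5^2/4 + 18.5^2/3 + 25^2/4) - 3*12
     = 0.090909 * 396.896 - 36
     = 0.081439.
Step 4: Ties present; correction factor C = 1 - 12/(11^3 - 11) = 0.990909. Corrected H = 0.081439 / 0.990909 = 0.082187.
Step 5: Under H0, H ~ chi^2(2); p-value = 0.959740.
Step 6: alpha = 0.1. fail to reject H0.

H = 0.0822, df = 2, p = 0.959740, fail to reject H0.


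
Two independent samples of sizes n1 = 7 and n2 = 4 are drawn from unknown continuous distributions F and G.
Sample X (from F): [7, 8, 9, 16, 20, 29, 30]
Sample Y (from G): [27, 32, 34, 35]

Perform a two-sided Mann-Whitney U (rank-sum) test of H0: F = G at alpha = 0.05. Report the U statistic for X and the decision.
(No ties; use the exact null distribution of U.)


Step 1: Combine and sort all 11 observations; assign midranks.
sorted (value, group): (7,X), (8,X), (9,X), (16,X), (20,X), (27,Y), (29,X), (30,X), (32,Y), (34,Y), (35,Y)
ranks: 7->1, 8->2, 9->3, 16->4, 20->5, 27->6, 29->7, 30->8, 32->9, 34->10, 35->11
Step 2: Rank sum for X: R1 = 1 + 2 + 3 + 4 + 5 + 7 + 8 = 30.
Step 3: U_X = R1 - n1(n1+1)/2 = 30 - 7*8/2 = 30 - 28 = 2.
       U_Y = n1*n2 - U_X = 28 - 2 = 26.
Step 4: No ties, so the exact null distribution of U (based on enumerating the C(11,7) = 330 equally likely rank assignments) gives the two-sided p-value.
Step 5: p-value = 0.024242; compare to alpha = 0.05. reject H0.

U_X = 2, p = 0.024242, reject H0 at alpha = 0.05.


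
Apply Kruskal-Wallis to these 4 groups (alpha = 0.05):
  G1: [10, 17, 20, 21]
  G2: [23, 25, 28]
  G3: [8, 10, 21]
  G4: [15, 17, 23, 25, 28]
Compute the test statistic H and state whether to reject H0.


Step 1: Combine all N = 15 observations and assign midranks.
sorted (value, group, rank): (8,G3,1), (10,G1,2.5), (10,G3,2.5), (15,G4,4), (17,G1,5.5), (17,G4,5.5), (20,G1,7), (21,G1,8.5), (21,G3,8.5), (23,G2,10.5), (23,G4,10.5), (25,G2,12.5), (25,G4,12.5), (28,G2,14.5), (28,G4,14.5)
Step 2: Sum ranks within each group.
R_1 = 23.5 (n_1 = 4)
R_2 = 37.5 (n_2 = 3)
R_3 = 12 (n_3 = 3)
R_4 = 47 (n_4 = 5)
Step 3: H = 12/(N(N+1)) * sum(R_i^2/n_i) - 3(N+1)
     = 12/(15*16) * (23.5^2/4 + 37.5^2/3 + 12^2/3 + 47^2/5) - 3*16
     = 0.050000 * 1096.61 - 48
     = 6.830625.
Step 4: Ties present; correction factor C = 1 - 36/(15^3 - 15) = 0.989286. Corrected H = 6.830625 / 0.989286 = 6.904603.
Step 5: Under H0, H ~ chi^2(3); p-value = 0.075001.
Step 6: alpha = 0.05. fail to reject H0.

H = 6.9046, df = 3, p = 0.075001, fail to reject H0.


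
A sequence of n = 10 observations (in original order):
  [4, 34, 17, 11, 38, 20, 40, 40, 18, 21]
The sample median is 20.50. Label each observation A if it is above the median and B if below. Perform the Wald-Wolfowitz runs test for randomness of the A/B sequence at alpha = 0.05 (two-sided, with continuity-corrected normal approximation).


Step 1: Compute median = 20.50; label A = above, B = below.
Labels in order: BABBABAABA  (n_A = 5, n_B = 5)
Step 2: Count runs R = 8.
Step 3: Under H0 (random ordering), E[R] = 2*n_A*n_B/(n_A+n_B) + 1 = 2*5*5/10 + 1 = 6.0000.
        Var[R] = 2*n_A*n_B*(2*n_A*n_B - n_A - n_B) / ((n_A+n_B)^2 * (n_A+n_B-1)) = 2000/900 = 2.2222.
        SD[R] = 1.4907.
Step 4: Continuity-corrected z = (R - 0.5 - E[R]) / SD[R] = (8 - 0.5 - 6.0000) / 1.4907 = 1.0062.
Step 5: Two-sided p-value via normal approximation = 2*(1 - Phi(|z|)) = 0.314305.
Step 6: alpha = 0.05. fail to reject H0.

R = 8, z = 1.0062, p = 0.314305, fail to reject H0.


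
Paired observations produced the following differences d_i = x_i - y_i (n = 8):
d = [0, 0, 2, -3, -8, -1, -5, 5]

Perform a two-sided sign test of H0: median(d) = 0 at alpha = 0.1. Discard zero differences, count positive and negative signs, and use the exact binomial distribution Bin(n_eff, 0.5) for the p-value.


Step 1: Discard zero differences. Original n = 8; n_eff = number of nonzero differences = 6.
Nonzero differences (with sign): +2, -3, -8, -1, -5, +5
Step 2: Count signs: positive = 2, negative = 4.
Step 3: Under H0: P(positive) = 0.5, so the number of positives S ~ Bin(6, 0.5).
Step 4: Two-sided exact p-value = sum of Bin(6,0.5) probabilities at or below the observed probability = 0.687500.
Step 5: alpha = 0.1. fail to reject H0.

n_eff = 6, pos = 2, neg = 4, p = 0.687500, fail to reject H0.


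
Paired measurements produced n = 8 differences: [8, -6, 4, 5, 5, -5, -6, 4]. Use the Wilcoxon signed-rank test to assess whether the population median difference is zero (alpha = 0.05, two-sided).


Step 1: Drop any zero differences (none here) and take |d_i|.
|d| = [8, 6, 4, 5, 5, 5, 6, 4]
Step 2: Midrank |d_i| (ties get averaged ranks).
ranks: |8|->8, |6|->6.5, |4|->1.5, |5|->4, |5|->4, |5|->4, |6|->6.5, |4|->1.5
Step 3: Attach original signs; sum ranks with positive sign and with negative sign.
W+ = 8 + 1.5 + 4 + 4 + 1.5 = 19
W- = 6.5 + 4 + 6.5 = 17
(Check: W+ + W- = 36 should equal n(n+1)/2 = 36.)
Step 4: Test statistic W = min(W+, W-) = 17.
Step 5: Ties in |d|, so use the tie-corrected normal approximation.
        E[W] = n(n+1)/4 = 8*9/4 = 18.
        Tie groups: |d|=4 (t=2), |d|=5 (t=3), |d|=6 (t=2); sum(t^3 - t) = 36.
        Var[W] = n(n+1)(2n+1)/24 - sum(t^3-t)/48 = 1224/24 - 36/48 = 50.25.
        z = (W - E[W]) / sqrt(Var[W]) = (17 - 18) / 7.0887 = -0.1411.
        Two-sided p = 2*Phi(z) = 0.887815.
Step 6: alpha = 0.05. fail to reject H0.

W+ = 19, W- = 17, W = min = 17, p = 0.887815, fail to reject H0.


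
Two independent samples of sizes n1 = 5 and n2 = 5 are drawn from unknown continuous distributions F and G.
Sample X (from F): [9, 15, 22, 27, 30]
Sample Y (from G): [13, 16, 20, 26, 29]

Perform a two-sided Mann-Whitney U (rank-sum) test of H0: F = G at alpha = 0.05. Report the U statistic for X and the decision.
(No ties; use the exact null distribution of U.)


Step 1: Combine and sort all 10 observations; assign midranks.
sorted (value, group): (9,X), (13,Y), (15,X), (16,Y), (20,Y), (22,X), (26,Y), (27,X), (29,Y), (30,X)
ranks: 9->1, 13->2, 15->3, 16->4, 20->5, 22->6, 26->7, 27->8, 29->9, 30->10
Step 2: Rank sum for X: R1 = 1 + 3 + 6 + 8 + 10 = 28.
Step 3: U_X = R1 - n1(n1+1)/2 = 28 - 5*6/2 = 28 - 15 = 13.
       U_Y = n1*n2 - U_X = 25 - 13 = 12.
Step 4: No ties, so the exact null distribution of U (based on enumerating the C(10,5) = 252 equally likely rank assignments) gives the two-sided p-value.
Step 5: p-value = 1.000000; compare to alpha = 0.05. fail to reject H0.

U_X = 13, p = 1.000000, fail to reject H0 at alpha = 0.05.


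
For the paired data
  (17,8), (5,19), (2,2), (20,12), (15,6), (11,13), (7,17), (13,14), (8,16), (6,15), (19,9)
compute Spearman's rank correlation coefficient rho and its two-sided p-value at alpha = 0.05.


Step 1: Rank x and y separately (midranks; no ties here).
rank(x): 17->9, 5->2, 2->1, 20->11, 15->8, 11->6, 7->4, 13->7, 8->5, 6->3, 19->10
rank(y): 8->3, 19->11, 2->1, 12->5, 6->2, 13->6, 17->10, 14->7, 16->9, 15->8, 9->4
Step 2: d_i = R_x(i) - R_y(i); compute d_i^2.
  (9-3)^2=36, (2-11)^2=81, (1-1)^2=0, (11-5)^2=36, (8-2)^2=36, (6-6)^2=0, (4-10)^2=36, (7-7)^2=0, (5-9)^2=16, (3-8)^2=25, (10-4)^2=36
sum(d^2) = 302.
Step 3: rho = 1 - 6*302 / (11*(11^2 - 1)) = 1 - 1812/1320 = -0.372727.
Step 4: Under H0, t = rho * sqrt((n-2)/(1-rho^2)) = -1.2050 ~ t(9).
Step 5: Two-sided p-value from the t-distribution with 9 df = 0.258926.
Step 6: alpha = 0.05. fail to reject H0.

rho = -0.3727, p = 0.258926, fail to reject H0 at alpha = 0.05.


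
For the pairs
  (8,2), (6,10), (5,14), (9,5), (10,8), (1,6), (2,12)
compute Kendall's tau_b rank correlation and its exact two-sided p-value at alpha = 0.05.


Step 1: Enumerate the 21 unordered pairs (i,j) with i<j and classify each by sign(x_j-x_i) * sign(y_j-y_i).
  (1,2):dx=-2,dy=+8->D; (1,3):dx=-3,dy=+12->D; (1,4):dx=+1,dy=+3->C; (1,5):dx=+2,dy=+6->C
  (1,6):dx=-7,dy=+4->D; (1,7):dx=-6,dy=+10->D; (2,3):dx=-1,dy=+4->D; (2,4):dx=+3,dy=-5->D
  (2,5):dx=+4,dy=-2->D; (2,6):dx=-5,dy=-4->C; (2,7):dx=-4,dy=+2->D; (3,4):dx=+4,dy=-9->D
  (3,5):dx=+5,dy=-6->D; (3,6):dx=-4,dy=-8->C; (3,7):dx=-3,dy=-2->C; (4,5):dx=+1,dy=+3->C
  (4,6):dx=-8,dy=+1->D; (4,7):dx=-7,dy=+7->D; (5,6):dx=-9,dy=-2->C; (5,7):dx=-8,dy=+4->D
  (6,7):dx=+1,dy=+6->C
Step 2: C = 8, D = 13, total pairs = 21.
Step 3: tau = (C - D)/(n(n-1)/2) = (8 - 13)/21 = -0.238095.
Step 4: Exact two-sided p-value (enumerate n! = 5040 permutations of y under H0): p = 0.561905.
Step 5: alpha = 0.05. fail to reject H0.

tau_b = -0.2381 (C=8, D=13), p = 0.561905, fail to reject H0.


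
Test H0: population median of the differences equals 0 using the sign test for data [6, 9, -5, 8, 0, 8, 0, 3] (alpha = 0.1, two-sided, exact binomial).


Step 1: Discard zero differences. Original n = 8; n_eff = number of nonzero differences = 6.
Nonzero differences (with sign): +6, +9, -5, +8, +8, +3
Step 2: Count signs: positive = 5, negative = 1.
Step 3: Under H0: P(positive) = 0.5, so the number of positives S ~ Bin(6, 0.5).
Step 4: Two-sided exact p-value = sum of Bin(6,0.5) probabilities at or below the observed probability = 0.218750.
Step 5: alpha = 0.1. fail to reject H0.

n_eff = 6, pos = 5, neg = 1, p = 0.218750, fail to reject H0.


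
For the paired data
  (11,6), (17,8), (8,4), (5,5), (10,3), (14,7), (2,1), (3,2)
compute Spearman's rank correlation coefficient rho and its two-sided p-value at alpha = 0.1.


Step 1: Rank x and y separately (midranks; no ties here).
rank(x): 11->6, 17->8, 8->4, 5->3, 10->5, 14->7, 2->1, 3->2
rank(y): 6->6, 8->8, 4->4, 5->5, 3->3, 7->7, 1->1, 2->2
Step 2: d_i = R_x(i) - R_y(i); compute d_i^2.
  (6-6)^2=0, (8-8)^2=0, (4-4)^2=0, (3-5)^2=4, (5-3)^2=4, (7-7)^2=0, (1-1)^2=0, (2-2)^2=0
sum(d^2) = 8.
Step 3: rho = 1 - 6*8 / (8*(8^2 - 1)) = 1 - 48/504 = 0.904762.
Step 4: Under H0, t = rho * sqrt((n-2)/(1-rho^2)) = 5.2034 ~ t(6).
Step 5: Two-sided p-value from the t-distribution with 6 df = 0.002008.
Step 6: alpha = 0.1. reject H0.

rho = 0.9048, p = 0.002008, reject H0 at alpha = 0.1.


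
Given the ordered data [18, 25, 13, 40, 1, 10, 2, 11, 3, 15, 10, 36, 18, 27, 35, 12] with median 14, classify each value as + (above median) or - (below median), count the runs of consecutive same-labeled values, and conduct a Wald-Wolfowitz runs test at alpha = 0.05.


Step 1: Compute median = 14; label A = above, B = below.
Labels in order: AABABBBBBABAAAAB  (n_A = 8, n_B = 8)
Step 2: Count runs R = 8.
Step 3: Under H0 (random ordering), E[R] = 2*n_A*n_B/(n_A+n_B) + 1 = 2*8*8/16 + 1 = 9.0000.
        Var[R] = 2*n_A*n_B*(2*n_A*n_B - n_A - n_B) / ((n_A+n_B)^2 * (n_A+n_B-1)) = 14336/3840 = 3.7333.
        SD[R] = 1.9322.
Step 4: Continuity-corrected z = (R + 0.5 - E[R]) / SD[R] = (8 + 0.5 - 9.0000) / 1.9322 = -0.2588.
Step 5: Two-sided p-value via normal approximation = 2*(1 - Phi(|z|)) = 0.795809.
Step 6: alpha = 0.05. fail to reject H0.

R = 8, z = -0.2588, p = 0.795809, fail to reject H0.


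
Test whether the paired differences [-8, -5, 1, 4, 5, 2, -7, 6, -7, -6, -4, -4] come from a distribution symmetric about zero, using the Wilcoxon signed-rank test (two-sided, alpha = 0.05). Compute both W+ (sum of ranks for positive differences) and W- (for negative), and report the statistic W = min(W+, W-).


Step 1: Drop any zero differences (none here) and take |d_i|.
|d| = [8, 5, 1, 4, 5, 2, 7, 6, 7, 6, 4, 4]
Step 2: Midrank |d_i| (ties get averaged ranks).
ranks: |8|->12, |5|->6.5, |1|->1, |4|->4, |5|->6.5, |2|->2, |7|->10.5, |6|->8.5, |7|->10.5, |6|->8.5, |4|->4, |4|->4
Step 3: Attach original signs; sum ranks with positive sign and with negative sign.
W+ = 1 + 4 + 6.5 + 2 + 8.5 = 22
W- = 12 + 6.5 + 10.5 + 10.5 + 8.5 + 4 + 4 = 56
(Check: W+ + W- = 78 should equal n(n+1)/2 = 78.)
Step 4: Test statistic W = min(W+, W-) = 22.
Step 5: Ties in |d|, so use the tie-corrected normal approximation.
        E[W] = n(n+1)/4 = 12*13/4 = 39.
        Tie groups: |d|=4 (t=3), |d|=5 (t=2), |d|=6 (t=2), |d|=7 (t=2); sum(t^3 - t) = 42.
        Var[W] = n(n+1)(2n+1)/24 - sum(t^3-t)/48 = 3900/24 - 42/48 = 161.625.
        z = (W - E[W]) / sqrt(Var[W]) = (22 - 39) / 12.7132 = -1.3372.
        Two-sided p = 2*Phi(z) = 0.181159.
Step 6: alpha = 0.05. fail to reject H0.

W+ = 22, W- = 56, W = min = 22, p = 0.181159, fail to reject H0.


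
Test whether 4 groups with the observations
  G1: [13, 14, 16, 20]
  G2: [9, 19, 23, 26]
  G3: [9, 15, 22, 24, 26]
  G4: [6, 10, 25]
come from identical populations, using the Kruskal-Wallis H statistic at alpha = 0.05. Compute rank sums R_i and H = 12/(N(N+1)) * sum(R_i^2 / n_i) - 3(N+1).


Step 1: Combine all N = 16 observations and assign midranks.
sorted (value, group, rank): (6,G4,1), (9,G2,2.5), (9,G3,2.5), (10,G4,4), (13,G1,5), (14,G1,6), (15,G3,7), (16,G1,8), (19,G2,9), (20,G1,10), (22,G3,11), (23,G2,12), (24,G3,13), (25,G4,14), (26,G2,15.5), (26,G3,15.5)
Step 2: Sum ranks within each group.
R_1 = 29 (n_1 = 4)
R_2 = 39 (n_2 = 4)
R_3 = 49 (n_3 = 5)
R_4 = 19 (n_4 = 3)
Step 3: H = 12/(N(N+1)) * sum(R_i^2/n_i) - 3(N+1)
     = 12/(16*17) * (29^2/4 + 39^2/4 + 49^2/5 + 19^2/3) - 3*17
     = 0.044118 * 1191.03 - 51
     = 1.545588.
Step 4: Ties present; correction factor C = 1 - 12/(16^3 - 16) = 0.997059. Corrected H = 1.545588 / 0.997059 = 1.550147.
Step 5: Under H0, H ~ chi^2(3); p-value = 0.670746.
Step 6: alpha = 0.05. fail to reject H0.

H = 1.5501, df = 3, p = 0.670746, fail to reject H0.


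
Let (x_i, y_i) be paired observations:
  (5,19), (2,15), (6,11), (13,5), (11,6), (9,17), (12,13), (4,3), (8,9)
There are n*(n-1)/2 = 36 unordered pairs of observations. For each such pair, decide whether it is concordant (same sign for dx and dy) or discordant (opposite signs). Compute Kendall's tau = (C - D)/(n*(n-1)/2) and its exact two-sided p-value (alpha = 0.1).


Step 1: Enumerate the 36 unordered pairs (i,j) with i<j and classify each by sign(x_j-x_i) * sign(y_j-y_i).
  (1,2):dx=-3,dy=-4->C; (1,3):dx=+1,dy=-8->D; (1,4):dx=+8,dy=-14->D; (1,5):dx=+6,dy=-13->D
  (1,6):dx=+4,dy=-2->D; (1,7):dx=+7,dy=-6->D; (1,8):dx=-1,dy=-16->C; (1,9):dx=+3,dy=-10->D
  (2,3):dx=+4,dy=-4->D; (2,4):dx=+11,dy=-10->D; (2,5):dx=+9,dy=-9->D; (2,6):dx=+7,dy=+2->C
  (2,7):dx=+10,dy=-2->D; (2,8):dx=+2,dy=-12->D; (2,9):dx=+6,dy=-6->D; (3,4):dx=+7,dy=-6->D
  (3,5):dx=+5,dy=-5->D; (3,6):dx=+3,dy=+6->C; (3,7):dx=+6,dy=+2->C; (3,8):dx=-2,dy=-8->C
  (3,9):dx=+2,dy=-2->D; (4,5):dx=-2,dy=+1->D; (4,6):dx=-4,dy=+12->D; (4,7):dx=-1,dy=+8->D
  (4,8):dx=-9,dy=-2->C; (4,9):dx=-5,dy=+4->D; (5,6):dx=-2,dy=+11->D; (5,7):dx=+1,dy=+7->C
  (5,8):dx=-7,dy=-3->C; (5,9):dx=-3,dy=+3->D; (6,7):dx=+3,dy=-4->D; (6,8):dx=-5,dy=-14->C
  (6,9):dx=-1,dy=-8->C; (7,8):dx=-8,dy=-10->C; (7,9):dx=-4,dy=-4->C; (8,9):dx=+4,dy=+6->C
Step 2: C = 14, D = 22, total pairs = 36.
Step 3: tau = (C - D)/(n(n-1)/2) = (14 - 22)/36 = -0.222222.
Step 4: Exact two-sided p-value (enumerate n! = 362880 permutations of y under H0): p = 0.476709.
Step 5: alpha = 0.1. fail to reject H0.

tau_b = -0.2222 (C=14, D=22), p = 0.476709, fail to reject H0.


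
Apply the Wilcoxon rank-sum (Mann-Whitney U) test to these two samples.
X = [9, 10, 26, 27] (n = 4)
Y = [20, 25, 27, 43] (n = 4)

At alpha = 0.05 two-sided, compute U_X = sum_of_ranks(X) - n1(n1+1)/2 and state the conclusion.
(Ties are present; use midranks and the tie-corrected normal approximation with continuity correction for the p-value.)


Step 1: Combine and sort all 8 observations; assign midranks.
sorted (value, group): (9,X), (10,X), (20,Y), (25,Y), (26,X), (27,X), (27,Y), (43,Y)
ranks: 9->1, 10->2, 20->3, 25->4, 26->5, 27->6.5, 27->6.5, 43->8
Step 2: Rank sum for X: R1 = 1 + 2 + 5 + 6.5 = 14.5.
Step 3: U_X = R1 - n1(n1+1)/2 = 14.5 - 4*5/2 = 14.5 - 10 = 4.5.
       U_Y = n1*n2 - U_X = 16 - 4.5 = 11.5.
Step 4: Ties are present, so use the tie-corrected normal approximation (with continuity correction) for the p-value.
Step 5: p-value = 0.383630; compare to alpha = 0.05. fail to reject H0.

U_X = 4.5, p = 0.383630, fail to reject H0 at alpha = 0.05.


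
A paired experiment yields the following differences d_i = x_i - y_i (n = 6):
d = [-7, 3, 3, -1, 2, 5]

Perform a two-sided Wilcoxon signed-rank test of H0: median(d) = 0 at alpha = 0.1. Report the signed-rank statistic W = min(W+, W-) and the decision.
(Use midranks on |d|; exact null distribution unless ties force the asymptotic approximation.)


Step 1: Drop any zero differences (none here) and take |d_i|.
|d| = [7, 3, 3, 1, 2, 5]
Step 2: Midrank |d_i| (ties get averaged ranks).
ranks: |7|->6, |3|->3.5, |3|->3.5, |1|->1, |2|->2, |5|->5
Step 3: Attach original signs; sum ranks with positive sign and with negative sign.
W+ = 3.5 + 3.5 + 2 + 5 = 14
W- = 6 + 1 = 7
(Check: W+ + W- = 21 should equal n(n+1)/2 = 21.)
Step 4: Test statistic W = min(W+, W-) = 7.
Step 5: Ties in |d|, so use the tie-corrected normal approximation.
        E[W] = n(n+1)/4 = 6*7/4 = 10.5.
        Tie groups: |d|=3 (t=2); sum(t^3 - t) = 6.
        Var[W] = n(n+1)(2n+1)/24 - sum(t^3-t)/48 = 546/24 - 6/48 = 22.625.
        z = (W - E[W]) / sqrt(Var[W]) = (7 - 10.5) / 4.7566 = -0.7358.
        Two-sided p = 2*Phi(z) = 0.461838.
Step 6: alpha = 0.1. fail to reject H0.

W+ = 14, W- = 7, W = min = 7, p = 0.461838, fail to reject H0.


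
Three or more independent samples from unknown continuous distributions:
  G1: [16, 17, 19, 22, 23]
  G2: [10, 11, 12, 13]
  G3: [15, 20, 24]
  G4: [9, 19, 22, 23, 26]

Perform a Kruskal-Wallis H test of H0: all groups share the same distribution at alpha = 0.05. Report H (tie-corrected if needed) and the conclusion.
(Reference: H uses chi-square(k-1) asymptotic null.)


Step 1: Combine all N = 17 observations and assign midranks.
sorted (value, group, rank): (9,G4,1), (10,G2,2), (11,G2,3), (12,G2,4), (13,G2,5), (15,G3,6), (16,G1,7), (17,G1,8), (19,G1,9.5), (19,G4,9.5), (20,G3,11), (22,G1,12.5), (22,G4,12.5), (23,G1,14.5), (23,G4,14.5), (24,G3,16), (26,G4,17)
Step 2: Sum ranks within each group.
R_1 = 51.5 (n_1 = 5)
R_2 = 14 (n_2 = 4)
R_3 = 33 (n_3 = 3)
R_4 = 54.5 (n_4 = 5)
Step 3: H = 12/(N(N+1)) * sum(R_i^2/n_i) - 3(N+1)
     = 12/(17*18) * (51.5^2/5 + 14^2/4 + 33^2/3 + 54.5^2/5) - 3*18
     = 0.039216 * 1536.5 - 54
     = 6.254902.
Step 4: Ties present; correction factor C = 1 - 18/(17^3 - 17) = 0.996324. Corrected H = 6.254902 / 0.996324 = 6.277983.
Step 5: Under H0, H ~ chi^2(3); p-value = 0.098842.
Step 6: alpha = 0.05. fail to reject H0.

H = 6.2780, df = 3, p = 0.098842, fail to reject H0.


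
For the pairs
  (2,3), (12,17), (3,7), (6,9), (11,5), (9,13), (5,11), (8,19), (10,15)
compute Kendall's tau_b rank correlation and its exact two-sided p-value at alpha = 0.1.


Step 1: Enumerate the 36 unordered pairs (i,j) with i<j and classify each by sign(x_j-x_i) * sign(y_j-y_i).
  (1,2):dx=+10,dy=+14->C; (1,3):dx=+1,dy=+4->C; (1,4):dx=+4,dy=+6->C; (1,5):dx=+9,dy=+2->C
  (1,6):dx=+7,dy=+10->C; (1,7):dx=+3,dy=+8->C; (1,8):dx=+6,dy=+16->C; (1,9):dx=+8,dy=+12->C
  (2,3):dx=-9,dy=-10->C; (2,4):dx=-6,dy=-8->C; (2,5):dx=-1,dy=-12->C; (2,6):dx=-3,dy=-4->C
  (2,7):dx=-7,dy=-6->C; (2,8):dx=-4,dy=+2->D; (2,9):dx=-2,dy=-2->C; (3,4):dx=+3,dy=+2->C
  (3,5):dx=+8,dy=-2->D; (3,6):dx=+6,dy=+6->C; (3,7):dx=+2,dy=+4->C; (3,8):dx=+5,dy=+12->C
  (3,9):dx=+7,dy=+8->C; (4,5):dx=+5,dy=-4->D; (4,6):dx=+3,dy=+4->C; (4,7):dx=-1,dy=+2->D
  (4,8):dx=+2,dy=+10->C; (4,9):dx=+4,dy=+6->C; (5,6):dx=-2,dy=+8->D; (5,7):dx=-6,dy=+6->D
  (5,8):dx=-3,dy=+14->D; (5,9):dx=-1,dy=+10->D; (6,7):dx=-4,dy=-2->C; (6,8):dx=-1,dy=+6->D
  (6,9):dx=+1,dy=+2->C; (7,8):dx=+3,dy=+8->C; (7,9):dx=+5,dy=+4->C; (8,9):dx=+2,dy=-4->D
Step 2: C = 26, D = 10, total pairs = 36.
Step 3: tau = (C - D)/(n(n-1)/2) = (26 - 10)/36 = 0.444444.
Step 4: Exact two-sided p-value (enumerate n! = 362880 permutations of y under H0): p = 0.119439.
Step 5: alpha = 0.1. fail to reject H0.

tau_b = 0.4444 (C=26, D=10), p = 0.119439, fail to reject H0.


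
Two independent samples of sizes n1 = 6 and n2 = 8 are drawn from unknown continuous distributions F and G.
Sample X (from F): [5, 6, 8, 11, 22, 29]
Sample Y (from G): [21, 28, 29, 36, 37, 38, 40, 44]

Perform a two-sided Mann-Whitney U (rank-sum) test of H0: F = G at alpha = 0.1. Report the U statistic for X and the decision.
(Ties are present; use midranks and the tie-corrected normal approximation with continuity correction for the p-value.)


Step 1: Combine and sort all 14 observations; assign midranks.
sorted (value, group): (5,X), (6,X), (8,X), (11,X), (21,Y), (22,X), (28,Y), (29,X), (29,Y), (36,Y), (37,Y), (38,Y), (40,Y), (44,Y)
ranks: 5->1, 6->2, 8->3, 11->4, 21->5, 22->6, 28->7, 29->8.5, 29->8.5, 36->10, 37->11, 38->12, 40->13, 44->14
Step 2: Rank sum for X: R1 = 1 + 2 + 3 + 4 + 6 + 8.5 = 24.5.
Step 3: U_X = R1 - n1(n1+1)/2 = 24.5 - 6*7/2 = 24.5 - 21 = 3.5.
       U_Y = n1*n2 - U_X = 48 - 3.5 = 44.5.
Step 4: Ties are present, so use the tie-corrected normal approximation (with continuity correction) for the p-value.
Step 5: p-value = 0.009743; compare to alpha = 0.1. reject H0.

U_X = 3.5, p = 0.009743, reject H0 at alpha = 0.1.
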